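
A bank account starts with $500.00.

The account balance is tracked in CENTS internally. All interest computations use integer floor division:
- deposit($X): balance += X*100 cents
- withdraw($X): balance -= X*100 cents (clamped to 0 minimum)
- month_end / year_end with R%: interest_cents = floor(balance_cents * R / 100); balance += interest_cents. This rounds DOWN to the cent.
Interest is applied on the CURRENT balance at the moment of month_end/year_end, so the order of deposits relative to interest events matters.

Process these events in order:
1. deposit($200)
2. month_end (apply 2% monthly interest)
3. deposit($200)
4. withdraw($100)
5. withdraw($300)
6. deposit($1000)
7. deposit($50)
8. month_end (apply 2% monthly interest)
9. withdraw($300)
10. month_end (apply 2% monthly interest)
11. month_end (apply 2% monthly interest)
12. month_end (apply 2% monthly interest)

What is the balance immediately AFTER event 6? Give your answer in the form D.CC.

Answer: 1514.00

Derivation:
After 1 (deposit($200)): balance=$700.00 total_interest=$0.00
After 2 (month_end (apply 2% monthly interest)): balance=$714.00 total_interest=$14.00
After 3 (deposit($200)): balance=$914.00 total_interest=$14.00
After 4 (withdraw($100)): balance=$814.00 total_interest=$14.00
After 5 (withdraw($300)): balance=$514.00 total_interest=$14.00
After 6 (deposit($1000)): balance=$1514.00 total_interest=$14.00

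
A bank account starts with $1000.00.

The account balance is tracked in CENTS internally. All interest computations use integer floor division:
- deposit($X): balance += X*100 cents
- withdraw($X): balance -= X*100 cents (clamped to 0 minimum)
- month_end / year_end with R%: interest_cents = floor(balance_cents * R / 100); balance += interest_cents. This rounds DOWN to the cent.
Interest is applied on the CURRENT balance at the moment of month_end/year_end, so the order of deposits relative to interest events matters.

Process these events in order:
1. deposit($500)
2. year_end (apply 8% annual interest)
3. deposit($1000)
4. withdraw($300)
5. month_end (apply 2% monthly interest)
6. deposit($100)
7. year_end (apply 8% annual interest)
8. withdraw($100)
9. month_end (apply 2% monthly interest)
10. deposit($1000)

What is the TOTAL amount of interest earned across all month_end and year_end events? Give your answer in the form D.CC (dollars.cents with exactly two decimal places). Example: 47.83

After 1 (deposit($500)): balance=$1500.00 total_interest=$0.00
After 2 (year_end (apply 8% annual interest)): balance=$1620.00 total_interest=$120.00
After 3 (deposit($1000)): balance=$2620.00 total_interest=$120.00
After 4 (withdraw($300)): balance=$2320.00 total_interest=$120.00
After 5 (month_end (apply 2% monthly interest)): balance=$2366.40 total_interest=$166.40
After 6 (deposit($100)): balance=$2466.40 total_interest=$166.40
After 7 (year_end (apply 8% annual interest)): balance=$2663.71 total_interest=$363.71
After 8 (withdraw($100)): balance=$2563.71 total_interest=$363.71
After 9 (month_end (apply 2% monthly interest)): balance=$2614.98 total_interest=$414.98
After 10 (deposit($1000)): balance=$3614.98 total_interest=$414.98

Answer: 414.98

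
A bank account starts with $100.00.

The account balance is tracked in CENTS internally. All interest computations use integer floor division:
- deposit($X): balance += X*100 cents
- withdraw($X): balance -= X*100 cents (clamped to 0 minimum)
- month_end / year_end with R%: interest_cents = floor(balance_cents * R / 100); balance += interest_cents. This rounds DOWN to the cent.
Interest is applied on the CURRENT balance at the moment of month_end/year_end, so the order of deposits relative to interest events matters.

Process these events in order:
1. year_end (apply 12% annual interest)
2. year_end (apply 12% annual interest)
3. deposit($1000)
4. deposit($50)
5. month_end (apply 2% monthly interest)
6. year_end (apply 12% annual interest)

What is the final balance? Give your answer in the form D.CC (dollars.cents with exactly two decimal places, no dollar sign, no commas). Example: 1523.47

Answer: 1342.81

Derivation:
After 1 (year_end (apply 12% annual interest)): balance=$112.00 total_interest=$12.00
After 2 (year_end (apply 12% annual interest)): balance=$125.44 total_interest=$25.44
After 3 (deposit($1000)): balance=$1125.44 total_interest=$25.44
After 4 (deposit($50)): balance=$1175.44 total_interest=$25.44
After 5 (month_end (apply 2% monthly interest)): balance=$1198.94 total_interest=$48.94
After 6 (year_end (apply 12% annual interest)): balance=$1342.81 total_interest=$192.81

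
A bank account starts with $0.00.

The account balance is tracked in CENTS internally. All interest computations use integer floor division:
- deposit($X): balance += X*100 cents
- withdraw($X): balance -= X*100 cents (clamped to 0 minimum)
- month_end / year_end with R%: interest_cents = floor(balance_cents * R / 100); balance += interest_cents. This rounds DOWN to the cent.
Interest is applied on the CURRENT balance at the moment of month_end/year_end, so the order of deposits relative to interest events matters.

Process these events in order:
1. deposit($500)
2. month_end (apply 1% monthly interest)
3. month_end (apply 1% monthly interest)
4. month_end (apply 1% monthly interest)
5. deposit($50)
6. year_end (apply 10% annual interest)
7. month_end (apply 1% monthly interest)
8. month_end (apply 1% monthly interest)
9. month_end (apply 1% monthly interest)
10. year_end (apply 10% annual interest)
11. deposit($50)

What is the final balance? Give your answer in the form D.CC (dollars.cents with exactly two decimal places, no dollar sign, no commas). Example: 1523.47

After 1 (deposit($500)): balance=$500.00 total_interest=$0.00
After 2 (month_end (apply 1% monthly interest)): balance=$505.00 total_interest=$5.00
After 3 (month_end (apply 1% monthly interest)): balance=$510.05 total_interest=$10.05
After 4 (month_end (apply 1% monthly interest)): balance=$515.15 total_interest=$15.15
After 5 (deposit($50)): balance=$565.15 total_interest=$15.15
After 6 (year_end (apply 10% annual interest)): balance=$621.66 total_interest=$71.66
After 7 (month_end (apply 1% monthly interest)): balance=$627.87 total_interest=$77.87
After 8 (month_end (apply 1% monthly interest)): balance=$634.14 total_interest=$84.14
After 9 (month_end (apply 1% monthly interest)): balance=$640.48 total_interest=$90.48
After 10 (year_end (apply 10% annual interest)): balance=$704.52 total_interest=$154.52
After 11 (deposit($50)): balance=$754.52 total_interest=$154.52

Answer: 754.52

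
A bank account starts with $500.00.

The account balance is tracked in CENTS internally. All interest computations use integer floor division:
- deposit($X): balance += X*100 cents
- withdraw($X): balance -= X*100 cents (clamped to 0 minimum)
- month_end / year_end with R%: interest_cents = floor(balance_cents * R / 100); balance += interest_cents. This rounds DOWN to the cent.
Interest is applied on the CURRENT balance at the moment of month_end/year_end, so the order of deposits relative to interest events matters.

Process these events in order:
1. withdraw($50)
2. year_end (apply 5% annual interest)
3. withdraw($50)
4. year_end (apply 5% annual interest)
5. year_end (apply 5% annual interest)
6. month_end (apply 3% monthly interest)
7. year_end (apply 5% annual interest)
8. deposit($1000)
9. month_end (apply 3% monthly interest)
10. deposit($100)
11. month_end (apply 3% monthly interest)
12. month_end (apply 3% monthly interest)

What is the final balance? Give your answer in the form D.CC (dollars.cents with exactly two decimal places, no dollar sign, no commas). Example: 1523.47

After 1 (withdraw($50)): balance=$450.00 total_interest=$0.00
After 2 (year_end (apply 5% annual interest)): balance=$472.50 total_interest=$22.50
After 3 (withdraw($50)): balance=$422.50 total_interest=$22.50
After 4 (year_end (apply 5% annual interest)): balance=$443.62 total_interest=$43.62
After 5 (year_end (apply 5% annual interest)): balance=$465.80 total_interest=$65.80
After 6 (month_end (apply 3% monthly interest)): balance=$479.77 total_interest=$79.77
After 7 (year_end (apply 5% annual interest)): balance=$503.75 total_interest=$103.75
After 8 (deposit($1000)): balance=$1503.75 total_interest=$103.75
After 9 (month_end (apply 3% monthly interest)): balance=$1548.86 total_interest=$148.86
After 10 (deposit($100)): balance=$1648.86 total_interest=$148.86
After 11 (month_end (apply 3% monthly interest)): balance=$1698.32 total_interest=$198.32
After 12 (month_end (apply 3% monthly interest)): balance=$1749.26 total_interest=$249.26

Answer: 1749.26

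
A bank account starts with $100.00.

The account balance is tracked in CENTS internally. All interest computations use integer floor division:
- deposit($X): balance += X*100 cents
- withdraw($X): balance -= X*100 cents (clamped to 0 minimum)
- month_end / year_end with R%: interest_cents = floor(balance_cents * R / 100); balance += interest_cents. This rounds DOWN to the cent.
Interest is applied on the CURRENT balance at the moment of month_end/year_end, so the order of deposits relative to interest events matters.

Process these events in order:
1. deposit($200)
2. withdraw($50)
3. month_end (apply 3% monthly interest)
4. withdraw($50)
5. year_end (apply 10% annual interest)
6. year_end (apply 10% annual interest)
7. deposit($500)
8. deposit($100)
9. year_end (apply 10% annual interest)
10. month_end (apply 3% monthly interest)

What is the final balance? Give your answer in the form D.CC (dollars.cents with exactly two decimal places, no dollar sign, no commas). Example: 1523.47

Answer: 964.25

Derivation:
After 1 (deposit($200)): balance=$300.00 total_interest=$0.00
After 2 (withdraw($50)): balance=$250.00 total_interest=$0.00
After 3 (month_end (apply 3% monthly interest)): balance=$257.50 total_interest=$7.50
After 4 (withdraw($50)): balance=$207.50 total_interest=$7.50
After 5 (year_end (apply 10% annual interest)): balance=$228.25 total_interest=$28.25
After 6 (year_end (apply 10% annual interest)): balance=$251.07 total_interest=$51.07
After 7 (deposit($500)): balance=$751.07 total_interest=$51.07
After 8 (deposit($100)): balance=$851.07 total_interest=$51.07
After 9 (year_end (apply 10% annual interest)): balance=$936.17 total_interest=$136.17
After 10 (month_end (apply 3% monthly interest)): balance=$964.25 total_interest=$164.25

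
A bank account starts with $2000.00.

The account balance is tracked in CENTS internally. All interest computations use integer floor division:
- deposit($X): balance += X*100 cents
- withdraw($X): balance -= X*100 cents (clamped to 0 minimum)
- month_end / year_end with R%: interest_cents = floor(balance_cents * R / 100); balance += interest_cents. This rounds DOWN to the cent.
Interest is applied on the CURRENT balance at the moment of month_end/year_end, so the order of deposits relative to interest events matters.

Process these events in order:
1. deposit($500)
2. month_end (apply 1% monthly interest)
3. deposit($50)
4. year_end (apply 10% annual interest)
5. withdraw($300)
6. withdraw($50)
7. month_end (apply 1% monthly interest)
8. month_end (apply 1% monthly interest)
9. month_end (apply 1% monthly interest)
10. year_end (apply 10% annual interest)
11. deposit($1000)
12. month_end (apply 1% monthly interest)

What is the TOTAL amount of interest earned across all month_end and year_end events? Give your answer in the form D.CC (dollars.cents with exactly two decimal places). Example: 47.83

After 1 (deposit($500)): balance=$2500.00 total_interest=$0.00
After 2 (month_end (apply 1% monthly interest)): balance=$2525.00 total_interest=$25.00
After 3 (deposit($50)): balance=$2575.00 total_interest=$25.00
After 4 (year_end (apply 10% annual interest)): balance=$2832.50 total_interest=$282.50
After 5 (withdraw($300)): balance=$2532.50 total_interest=$282.50
After 6 (withdraw($50)): balance=$2482.50 total_interest=$282.50
After 7 (month_end (apply 1% monthly interest)): balance=$2507.32 total_interest=$307.32
After 8 (month_end (apply 1% monthly interest)): balance=$2532.39 total_interest=$332.39
After 9 (month_end (apply 1% monthly interest)): balance=$2557.71 total_interest=$357.71
After 10 (year_end (apply 10% annual interest)): balance=$2813.48 total_interest=$613.48
After 11 (deposit($1000)): balance=$3813.48 total_interest=$613.48
After 12 (month_end (apply 1% monthly interest)): balance=$3851.61 total_interest=$651.61

Answer: 651.61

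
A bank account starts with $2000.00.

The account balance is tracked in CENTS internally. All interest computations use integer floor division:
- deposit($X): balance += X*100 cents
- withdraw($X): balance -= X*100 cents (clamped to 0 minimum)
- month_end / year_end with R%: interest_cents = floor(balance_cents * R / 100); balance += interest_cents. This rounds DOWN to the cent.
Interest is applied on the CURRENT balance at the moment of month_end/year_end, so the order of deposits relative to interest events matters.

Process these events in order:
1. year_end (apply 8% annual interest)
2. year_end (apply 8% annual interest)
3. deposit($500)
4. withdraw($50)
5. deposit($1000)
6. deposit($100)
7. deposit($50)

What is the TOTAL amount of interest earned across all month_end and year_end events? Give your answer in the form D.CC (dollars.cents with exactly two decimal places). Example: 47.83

Answer: 332.80

Derivation:
After 1 (year_end (apply 8% annual interest)): balance=$2160.00 total_interest=$160.00
After 2 (year_end (apply 8% annual interest)): balance=$2332.80 total_interest=$332.80
After 3 (deposit($500)): balance=$2832.80 total_interest=$332.80
After 4 (withdraw($50)): balance=$2782.80 total_interest=$332.80
After 5 (deposit($1000)): balance=$3782.80 total_interest=$332.80
After 6 (deposit($100)): balance=$3882.80 total_interest=$332.80
After 7 (deposit($50)): balance=$3932.80 total_interest=$332.80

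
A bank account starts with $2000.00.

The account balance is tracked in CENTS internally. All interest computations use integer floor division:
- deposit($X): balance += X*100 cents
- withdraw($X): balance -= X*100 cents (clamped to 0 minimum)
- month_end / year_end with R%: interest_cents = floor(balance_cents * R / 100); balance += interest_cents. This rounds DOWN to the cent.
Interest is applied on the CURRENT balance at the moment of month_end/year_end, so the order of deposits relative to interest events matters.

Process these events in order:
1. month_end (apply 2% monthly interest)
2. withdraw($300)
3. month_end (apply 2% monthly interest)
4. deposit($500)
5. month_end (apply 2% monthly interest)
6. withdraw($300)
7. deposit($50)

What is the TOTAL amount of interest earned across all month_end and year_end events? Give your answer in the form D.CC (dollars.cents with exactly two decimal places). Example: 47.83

After 1 (month_end (apply 2% monthly interest)): balance=$2040.00 total_interest=$40.00
After 2 (withdraw($300)): balance=$1740.00 total_interest=$40.00
After 3 (month_end (apply 2% monthly interest)): balance=$1774.80 total_interest=$74.80
After 4 (deposit($500)): balance=$2274.80 total_interest=$74.80
After 5 (month_end (apply 2% monthly interest)): balance=$2320.29 total_interest=$120.29
After 6 (withdraw($300)): balance=$2020.29 total_interest=$120.29
After 7 (deposit($50)): balance=$2070.29 total_interest=$120.29

Answer: 120.29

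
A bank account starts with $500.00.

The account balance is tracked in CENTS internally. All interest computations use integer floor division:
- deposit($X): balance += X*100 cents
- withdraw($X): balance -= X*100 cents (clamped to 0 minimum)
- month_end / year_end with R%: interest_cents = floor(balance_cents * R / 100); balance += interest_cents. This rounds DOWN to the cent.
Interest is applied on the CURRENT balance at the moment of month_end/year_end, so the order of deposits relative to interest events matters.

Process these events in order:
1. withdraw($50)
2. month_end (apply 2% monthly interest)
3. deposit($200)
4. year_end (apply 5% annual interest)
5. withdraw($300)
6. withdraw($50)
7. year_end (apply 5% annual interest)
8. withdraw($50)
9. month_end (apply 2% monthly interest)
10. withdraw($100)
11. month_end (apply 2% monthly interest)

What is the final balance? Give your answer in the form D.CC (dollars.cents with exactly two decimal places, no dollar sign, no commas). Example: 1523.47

After 1 (withdraw($50)): balance=$450.00 total_interest=$0.00
After 2 (month_end (apply 2% monthly interest)): balance=$459.00 total_interest=$9.00
After 3 (deposit($200)): balance=$659.00 total_interest=$9.00
After 4 (year_end (apply 5% annual interest)): balance=$691.95 total_interest=$41.95
After 5 (withdraw($300)): balance=$391.95 total_interest=$41.95
After 6 (withdraw($50)): balance=$341.95 total_interest=$41.95
After 7 (year_end (apply 5% annual interest)): balance=$359.04 total_interest=$59.04
After 8 (withdraw($50)): balance=$309.04 total_interest=$59.04
After 9 (month_end (apply 2% monthly interest)): balance=$315.22 total_interest=$65.22
After 10 (withdraw($100)): balance=$215.22 total_interest=$65.22
After 11 (month_end (apply 2% monthly interest)): balance=$219.52 total_interest=$69.52

Answer: 219.52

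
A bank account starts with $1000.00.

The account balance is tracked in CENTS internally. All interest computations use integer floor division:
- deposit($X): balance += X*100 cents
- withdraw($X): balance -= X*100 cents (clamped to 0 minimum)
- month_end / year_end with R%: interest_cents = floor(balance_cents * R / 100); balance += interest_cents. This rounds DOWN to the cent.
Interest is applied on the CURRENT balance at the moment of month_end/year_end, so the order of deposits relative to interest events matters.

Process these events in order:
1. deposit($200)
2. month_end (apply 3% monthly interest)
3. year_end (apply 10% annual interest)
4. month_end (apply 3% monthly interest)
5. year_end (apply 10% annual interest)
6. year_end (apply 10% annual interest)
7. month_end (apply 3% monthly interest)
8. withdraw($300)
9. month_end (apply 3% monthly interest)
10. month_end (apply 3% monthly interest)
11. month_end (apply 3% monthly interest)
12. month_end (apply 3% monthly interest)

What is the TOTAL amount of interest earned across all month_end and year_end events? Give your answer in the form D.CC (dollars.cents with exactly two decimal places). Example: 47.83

Answer: 726.64

Derivation:
After 1 (deposit($200)): balance=$1200.00 total_interest=$0.00
After 2 (month_end (apply 3% monthly interest)): balance=$1236.00 total_interest=$36.00
After 3 (year_end (apply 10% annual interest)): balance=$1359.60 total_interest=$159.60
After 4 (month_end (apply 3% monthly interest)): balance=$1400.38 total_interest=$200.38
After 5 (year_end (apply 10% annual interest)): balance=$1540.41 total_interest=$340.41
After 6 (year_end (apply 10% annual interest)): balance=$1694.45 total_interest=$494.45
After 7 (month_end (apply 3% monthly interest)): balance=$1745.28 total_interest=$545.28
After 8 (withdraw($300)): balance=$1445.28 total_interest=$545.28
After 9 (month_end (apply 3% monthly interest)): balance=$1488.63 total_interest=$588.63
After 10 (month_end (apply 3% monthly interest)): balance=$1533.28 total_interest=$633.28
After 11 (month_end (apply 3% monthly interest)): balance=$1579.27 total_interest=$679.27
After 12 (month_end (apply 3% monthly interest)): balance=$1626.64 total_interest=$726.64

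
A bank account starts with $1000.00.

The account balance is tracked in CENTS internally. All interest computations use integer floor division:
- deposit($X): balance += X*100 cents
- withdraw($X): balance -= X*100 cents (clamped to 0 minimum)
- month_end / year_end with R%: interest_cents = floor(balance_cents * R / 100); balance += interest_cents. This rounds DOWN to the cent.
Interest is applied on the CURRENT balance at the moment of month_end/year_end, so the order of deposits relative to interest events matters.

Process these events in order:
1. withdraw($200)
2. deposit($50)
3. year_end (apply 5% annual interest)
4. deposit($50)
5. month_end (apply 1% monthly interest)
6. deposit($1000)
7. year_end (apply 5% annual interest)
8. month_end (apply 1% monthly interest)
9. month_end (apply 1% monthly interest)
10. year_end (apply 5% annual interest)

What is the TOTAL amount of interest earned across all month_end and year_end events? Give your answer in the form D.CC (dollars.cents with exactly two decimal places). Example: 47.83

Answer: 295.23

Derivation:
After 1 (withdraw($200)): balance=$800.00 total_interest=$0.00
After 2 (deposit($50)): balance=$850.00 total_interest=$0.00
After 3 (year_end (apply 5% annual interest)): balance=$892.50 total_interest=$42.50
After 4 (deposit($50)): balance=$942.50 total_interest=$42.50
After 5 (month_end (apply 1% monthly interest)): balance=$951.92 total_interest=$51.92
After 6 (deposit($1000)): balance=$1951.92 total_interest=$51.92
After 7 (year_end (apply 5% annual interest)): balance=$2049.51 total_interest=$149.51
After 8 (month_end (apply 1% monthly interest)): balance=$2070.00 total_interest=$170.00
After 9 (month_end (apply 1% monthly interest)): balance=$2090.70 total_interest=$190.70
After 10 (year_end (apply 5% annual interest)): balance=$2195.23 total_interest=$295.23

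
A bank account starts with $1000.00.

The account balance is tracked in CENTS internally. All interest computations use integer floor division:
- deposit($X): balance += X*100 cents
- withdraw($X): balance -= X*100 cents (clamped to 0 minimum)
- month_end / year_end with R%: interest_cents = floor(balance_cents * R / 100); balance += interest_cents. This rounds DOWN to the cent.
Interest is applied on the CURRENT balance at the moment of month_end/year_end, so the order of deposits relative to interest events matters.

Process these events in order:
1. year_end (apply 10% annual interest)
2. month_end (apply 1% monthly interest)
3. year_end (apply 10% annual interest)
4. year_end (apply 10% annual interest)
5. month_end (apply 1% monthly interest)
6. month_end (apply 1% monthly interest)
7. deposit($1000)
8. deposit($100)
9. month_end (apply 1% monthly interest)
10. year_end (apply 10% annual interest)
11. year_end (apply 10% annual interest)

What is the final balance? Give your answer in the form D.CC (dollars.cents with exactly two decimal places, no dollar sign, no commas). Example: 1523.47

Answer: 3020.19

Derivation:
After 1 (year_end (apply 10% annual interest)): balance=$1100.00 total_interest=$100.00
After 2 (month_end (apply 1% monthly interest)): balance=$1111.00 total_interest=$111.00
After 3 (year_end (apply 10% annual interest)): balance=$1222.10 total_interest=$222.10
After 4 (year_end (apply 10% annual interest)): balance=$1344.31 total_interest=$344.31
After 5 (month_end (apply 1% monthly interest)): balance=$1357.75 total_interest=$357.75
After 6 (month_end (apply 1% monthly interest)): balance=$1371.32 total_interest=$371.32
After 7 (deposit($1000)): balance=$2371.32 total_interest=$371.32
After 8 (deposit($100)): balance=$2471.32 total_interest=$371.32
After 9 (month_end (apply 1% monthly interest)): balance=$2496.03 total_interest=$396.03
After 10 (year_end (apply 10% annual interest)): balance=$2745.63 total_interest=$645.63
After 11 (year_end (apply 10% annual interest)): balance=$3020.19 total_interest=$920.19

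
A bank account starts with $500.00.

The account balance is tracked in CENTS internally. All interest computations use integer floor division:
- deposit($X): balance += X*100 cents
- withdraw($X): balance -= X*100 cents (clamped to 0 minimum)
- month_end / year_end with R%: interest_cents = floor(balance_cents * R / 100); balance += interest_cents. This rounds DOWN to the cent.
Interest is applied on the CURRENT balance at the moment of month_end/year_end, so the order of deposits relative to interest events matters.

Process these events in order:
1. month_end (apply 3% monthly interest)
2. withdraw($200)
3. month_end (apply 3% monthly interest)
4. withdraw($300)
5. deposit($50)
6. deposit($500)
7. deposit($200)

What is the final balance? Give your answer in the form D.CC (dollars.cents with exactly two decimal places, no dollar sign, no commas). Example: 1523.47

Answer: 774.45

Derivation:
After 1 (month_end (apply 3% monthly interest)): balance=$515.00 total_interest=$15.00
After 2 (withdraw($200)): balance=$315.00 total_interest=$15.00
After 3 (month_end (apply 3% monthly interest)): balance=$324.45 total_interest=$24.45
After 4 (withdraw($300)): balance=$24.45 total_interest=$24.45
After 5 (deposit($50)): balance=$74.45 total_interest=$24.45
After 6 (deposit($500)): balance=$574.45 total_interest=$24.45
After 7 (deposit($200)): balance=$774.45 total_interest=$24.45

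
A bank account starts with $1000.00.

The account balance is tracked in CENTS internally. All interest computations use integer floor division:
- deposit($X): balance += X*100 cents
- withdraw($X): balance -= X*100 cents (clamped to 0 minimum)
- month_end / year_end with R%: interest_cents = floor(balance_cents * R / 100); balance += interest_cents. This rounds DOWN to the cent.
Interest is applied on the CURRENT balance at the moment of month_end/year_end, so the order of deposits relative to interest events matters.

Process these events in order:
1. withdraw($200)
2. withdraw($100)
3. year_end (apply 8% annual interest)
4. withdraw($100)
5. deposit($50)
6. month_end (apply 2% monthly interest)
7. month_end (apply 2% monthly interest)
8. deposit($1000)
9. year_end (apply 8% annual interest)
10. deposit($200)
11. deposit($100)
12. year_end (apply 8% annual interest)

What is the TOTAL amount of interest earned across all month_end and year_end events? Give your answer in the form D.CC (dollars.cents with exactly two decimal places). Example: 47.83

Answer: 397.14

Derivation:
After 1 (withdraw($200)): balance=$800.00 total_interest=$0.00
After 2 (withdraw($100)): balance=$700.00 total_interest=$0.00
After 3 (year_end (apply 8% annual interest)): balance=$756.00 total_interest=$56.00
After 4 (withdraw($100)): balance=$656.00 total_interest=$56.00
After 5 (deposit($50)): balance=$706.00 total_interest=$56.00
After 6 (month_end (apply 2% monthly interest)): balance=$720.12 total_interest=$70.12
After 7 (month_end (apply 2% monthly interest)): balance=$734.52 total_interest=$84.52
After 8 (deposit($1000)): balance=$1734.52 total_interest=$84.52
After 9 (year_end (apply 8% annual interest)): balance=$1873.28 total_interest=$223.28
After 10 (deposit($200)): balance=$2073.28 total_interest=$223.28
After 11 (deposit($100)): balance=$2173.28 total_interest=$223.28
After 12 (year_end (apply 8% annual interest)): balance=$2347.14 total_interest=$397.14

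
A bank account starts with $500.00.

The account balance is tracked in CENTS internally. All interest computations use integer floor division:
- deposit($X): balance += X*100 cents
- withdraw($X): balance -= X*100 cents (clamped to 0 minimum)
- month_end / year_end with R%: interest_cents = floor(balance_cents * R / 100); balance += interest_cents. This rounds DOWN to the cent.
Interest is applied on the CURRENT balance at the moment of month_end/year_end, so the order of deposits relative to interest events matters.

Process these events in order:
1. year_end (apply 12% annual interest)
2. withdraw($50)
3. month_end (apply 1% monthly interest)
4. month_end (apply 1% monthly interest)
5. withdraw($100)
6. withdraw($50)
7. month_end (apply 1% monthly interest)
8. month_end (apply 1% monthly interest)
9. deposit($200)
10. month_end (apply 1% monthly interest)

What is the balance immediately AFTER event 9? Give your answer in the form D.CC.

Answer: 577.68

Derivation:
After 1 (year_end (apply 12% annual interest)): balance=$560.00 total_interest=$60.00
After 2 (withdraw($50)): balance=$510.00 total_interest=$60.00
After 3 (month_end (apply 1% monthly interest)): balance=$515.10 total_interest=$65.10
After 4 (month_end (apply 1% monthly interest)): balance=$520.25 total_interest=$70.25
After 5 (withdraw($100)): balance=$420.25 total_interest=$70.25
After 6 (withdraw($50)): balance=$370.25 total_interest=$70.25
After 7 (month_end (apply 1% monthly interest)): balance=$373.95 total_interest=$73.95
After 8 (month_end (apply 1% monthly interest)): balance=$377.68 total_interest=$77.68
After 9 (deposit($200)): balance=$577.68 total_interest=$77.68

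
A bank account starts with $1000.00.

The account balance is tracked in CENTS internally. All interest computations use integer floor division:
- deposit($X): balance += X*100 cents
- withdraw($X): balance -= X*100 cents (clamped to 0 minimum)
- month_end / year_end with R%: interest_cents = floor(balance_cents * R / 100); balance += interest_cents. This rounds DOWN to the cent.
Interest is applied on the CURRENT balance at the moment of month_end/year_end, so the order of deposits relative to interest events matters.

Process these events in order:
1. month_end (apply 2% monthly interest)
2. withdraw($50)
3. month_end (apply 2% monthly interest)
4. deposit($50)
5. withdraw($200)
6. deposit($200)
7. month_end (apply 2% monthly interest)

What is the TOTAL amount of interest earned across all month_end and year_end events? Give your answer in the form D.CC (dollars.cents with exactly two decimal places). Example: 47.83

Answer: 60.18

Derivation:
After 1 (month_end (apply 2% monthly interest)): balance=$1020.00 total_interest=$20.00
After 2 (withdraw($50)): balance=$970.00 total_interest=$20.00
After 3 (month_end (apply 2% monthly interest)): balance=$989.40 total_interest=$39.40
After 4 (deposit($50)): balance=$1039.40 total_interest=$39.40
After 5 (withdraw($200)): balance=$839.40 total_interest=$39.40
After 6 (deposit($200)): balance=$1039.40 total_interest=$39.40
After 7 (month_end (apply 2% monthly interest)): balance=$1060.18 total_interest=$60.18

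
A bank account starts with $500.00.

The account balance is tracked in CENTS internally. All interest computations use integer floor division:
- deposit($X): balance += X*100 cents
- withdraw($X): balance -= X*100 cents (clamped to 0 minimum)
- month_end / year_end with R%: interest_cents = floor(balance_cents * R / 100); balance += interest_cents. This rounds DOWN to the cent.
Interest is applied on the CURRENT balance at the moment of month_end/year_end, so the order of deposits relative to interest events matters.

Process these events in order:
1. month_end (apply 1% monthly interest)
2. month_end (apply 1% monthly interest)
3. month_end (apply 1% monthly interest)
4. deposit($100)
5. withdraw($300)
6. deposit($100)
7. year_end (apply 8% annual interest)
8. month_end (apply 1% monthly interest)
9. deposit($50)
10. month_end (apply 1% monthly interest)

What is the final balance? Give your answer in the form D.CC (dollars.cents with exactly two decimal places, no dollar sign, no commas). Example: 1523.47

Answer: 507.86

Derivation:
After 1 (month_end (apply 1% monthly interest)): balance=$505.00 total_interest=$5.00
After 2 (month_end (apply 1% monthly interest)): balance=$510.05 total_interest=$10.05
After 3 (month_end (apply 1% monthly interest)): balance=$515.15 total_interest=$15.15
After 4 (deposit($100)): balance=$615.15 total_interest=$15.15
After 5 (withdraw($300)): balance=$315.15 total_interest=$15.15
After 6 (deposit($100)): balance=$415.15 total_interest=$15.15
After 7 (year_end (apply 8% annual interest)): balance=$448.36 total_interest=$48.36
After 8 (month_end (apply 1% monthly interest)): balance=$452.84 total_interest=$52.84
After 9 (deposit($50)): balance=$502.84 total_interest=$52.84
After 10 (month_end (apply 1% monthly interest)): balance=$507.86 total_interest=$57.86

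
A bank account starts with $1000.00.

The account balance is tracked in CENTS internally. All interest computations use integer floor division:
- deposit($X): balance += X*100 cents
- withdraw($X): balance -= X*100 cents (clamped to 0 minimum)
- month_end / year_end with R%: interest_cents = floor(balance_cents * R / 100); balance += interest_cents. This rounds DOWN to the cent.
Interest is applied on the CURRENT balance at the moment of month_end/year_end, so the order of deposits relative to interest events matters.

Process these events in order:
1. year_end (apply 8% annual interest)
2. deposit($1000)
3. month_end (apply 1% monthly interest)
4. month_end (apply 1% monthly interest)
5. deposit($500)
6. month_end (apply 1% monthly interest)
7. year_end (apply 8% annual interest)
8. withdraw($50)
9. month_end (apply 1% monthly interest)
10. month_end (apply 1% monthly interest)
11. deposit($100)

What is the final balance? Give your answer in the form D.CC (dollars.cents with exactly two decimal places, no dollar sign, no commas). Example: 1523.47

After 1 (year_end (apply 8% annual interest)): balance=$1080.00 total_interest=$80.00
After 2 (deposit($1000)): balance=$2080.00 total_interest=$80.00
After 3 (month_end (apply 1% monthly interest)): balance=$2100.80 total_interest=$100.80
After 4 (month_end (apply 1% monthly interest)): balance=$2121.80 total_interest=$121.80
After 5 (deposit($500)): balance=$2621.80 total_interest=$121.80
After 6 (month_end (apply 1% monthly interest)): balance=$2648.01 total_interest=$148.01
After 7 (year_end (apply 8% annual interest)): balance=$2859.85 total_interest=$359.85
After 8 (withdraw($50)): balance=$2809.85 total_interest=$359.85
After 9 (month_end (apply 1% monthly interest)): balance=$2837.94 total_interest=$387.94
After 10 (month_end (apply 1% monthly interest)): balance=$2866.31 total_interest=$416.31
After 11 (deposit($100)): balance=$2966.31 total_interest=$416.31

Answer: 2966.31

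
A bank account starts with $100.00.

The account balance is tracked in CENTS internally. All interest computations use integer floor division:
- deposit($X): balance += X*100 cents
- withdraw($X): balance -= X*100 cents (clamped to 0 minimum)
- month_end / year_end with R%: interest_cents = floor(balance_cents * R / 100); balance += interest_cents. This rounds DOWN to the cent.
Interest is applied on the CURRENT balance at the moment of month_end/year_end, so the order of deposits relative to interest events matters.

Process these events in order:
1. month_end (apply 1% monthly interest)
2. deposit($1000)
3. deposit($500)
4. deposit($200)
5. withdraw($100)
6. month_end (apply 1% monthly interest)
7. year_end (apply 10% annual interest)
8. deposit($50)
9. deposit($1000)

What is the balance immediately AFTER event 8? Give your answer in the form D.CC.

After 1 (month_end (apply 1% monthly interest)): balance=$101.00 total_interest=$1.00
After 2 (deposit($1000)): balance=$1101.00 total_interest=$1.00
After 3 (deposit($500)): balance=$1601.00 total_interest=$1.00
After 4 (deposit($200)): balance=$1801.00 total_interest=$1.00
After 5 (withdraw($100)): balance=$1701.00 total_interest=$1.00
After 6 (month_end (apply 1% monthly interest)): balance=$1718.01 total_interest=$18.01
After 7 (year_end (apply 10% annual interest)): balance=$1889.81 total_interest=$189.81
After 8 (deposit($50)): balance=$1939.81 total_interest=$189.81

Answer: 1939.81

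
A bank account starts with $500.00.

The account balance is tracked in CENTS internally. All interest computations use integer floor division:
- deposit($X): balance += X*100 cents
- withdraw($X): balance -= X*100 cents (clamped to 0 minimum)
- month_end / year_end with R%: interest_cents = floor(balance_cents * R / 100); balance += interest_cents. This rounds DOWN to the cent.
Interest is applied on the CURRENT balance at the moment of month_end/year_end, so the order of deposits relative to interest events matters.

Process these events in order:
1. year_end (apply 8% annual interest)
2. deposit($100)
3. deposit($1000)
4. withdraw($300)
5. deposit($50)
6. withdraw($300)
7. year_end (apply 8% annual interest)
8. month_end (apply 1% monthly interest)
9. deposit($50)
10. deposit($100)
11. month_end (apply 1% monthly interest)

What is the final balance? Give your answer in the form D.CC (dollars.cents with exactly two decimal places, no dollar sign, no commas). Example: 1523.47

After 1 (year_end (apply 8% annual interest)): balance=$540.00 total_interest=$40.00
After 2 (deposit($100)): balance=$640.00 total_interest=$40.00
After 3 (deposit($1000)): balance=$1640.00 total_interest=$40.00
After 4 (withdraw($300)): balance=$1340.00 total_interest=$40.00
After 5 (deposit($50)): balance=$1390.00 total_interest=$40.00
After 6 (withdraw($300)): balance=$1090.00 total_interest=$40.00
After 7 (year_end (apply 8% annual interest)): balance=$1177.20 total_interest=$127.20
After 8 (month_end (apply 1% monthly interest)): balance=$1188.97 total_interest=$138.97
After 9 (deposit($50)): balance=$1238.97 total_interest=$138.97
After 10 (deposit($100)): balance=$1338.97 total_interest=$138.97
After 11 (month_end (apply 1% monthly interest)): balance=$1352.35 total_interest=$152.35

Answer: 1352.35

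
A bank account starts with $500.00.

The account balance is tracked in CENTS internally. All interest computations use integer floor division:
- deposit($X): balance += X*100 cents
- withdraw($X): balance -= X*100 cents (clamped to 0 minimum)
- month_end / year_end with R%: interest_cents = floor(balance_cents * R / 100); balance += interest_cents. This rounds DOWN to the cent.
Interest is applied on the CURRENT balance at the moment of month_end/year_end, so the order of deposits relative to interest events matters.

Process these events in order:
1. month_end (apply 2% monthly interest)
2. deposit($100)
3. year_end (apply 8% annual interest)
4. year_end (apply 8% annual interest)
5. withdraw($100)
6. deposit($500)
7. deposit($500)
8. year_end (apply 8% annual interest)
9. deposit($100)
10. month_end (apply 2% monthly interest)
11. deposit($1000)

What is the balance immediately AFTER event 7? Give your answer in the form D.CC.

After 1 (month_end (apply 2% monthly interest)): balance=$510.00 total_interest=$10.00
After 2 (deposit($100)): balance=$610.00 total_interest=$10.00
After 3 (year_end (apply 8% annual interest)): balance=$658.80 total_interest=$58.80
After 4 (year_end (apply 8% annual interest)): balance=$711.50 total_interest=$111.50
After 5 (withdraw($100)): balance=$611.50 total_interest=$111.50
After 6 (deposit($500)): balance=$1111.50 total_interest=$111.50
After 7 (deposit($500)): balance=$1611.50 total_interest=$111.50

Answer: 1611.50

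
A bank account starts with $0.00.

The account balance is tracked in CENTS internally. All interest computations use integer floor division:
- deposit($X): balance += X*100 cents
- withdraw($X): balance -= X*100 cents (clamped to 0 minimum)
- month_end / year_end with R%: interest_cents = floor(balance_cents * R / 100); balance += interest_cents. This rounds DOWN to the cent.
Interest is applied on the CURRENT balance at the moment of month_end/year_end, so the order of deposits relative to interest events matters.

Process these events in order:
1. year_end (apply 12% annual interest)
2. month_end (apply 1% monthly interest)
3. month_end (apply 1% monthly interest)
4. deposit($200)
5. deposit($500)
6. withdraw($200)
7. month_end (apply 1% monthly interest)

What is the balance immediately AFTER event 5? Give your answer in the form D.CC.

Answer: 700.00

Derivation:
After 1 (year_end (apply 12% annual interest)): balance=$0.00 total_interest=$0.00
After 2 (month_end (apply 1% monthly interest)): balance=$0.00 total_interest=$0.00
After 3 (month_end (apply 1% monthly interest)): balance=$0.00 total_interest=$0.00
After 4 (deposit($200)): balance=$200.00 total_interest=$0.00
After 5 (deposit($500)): balance=$700.00 total_interest=$0.00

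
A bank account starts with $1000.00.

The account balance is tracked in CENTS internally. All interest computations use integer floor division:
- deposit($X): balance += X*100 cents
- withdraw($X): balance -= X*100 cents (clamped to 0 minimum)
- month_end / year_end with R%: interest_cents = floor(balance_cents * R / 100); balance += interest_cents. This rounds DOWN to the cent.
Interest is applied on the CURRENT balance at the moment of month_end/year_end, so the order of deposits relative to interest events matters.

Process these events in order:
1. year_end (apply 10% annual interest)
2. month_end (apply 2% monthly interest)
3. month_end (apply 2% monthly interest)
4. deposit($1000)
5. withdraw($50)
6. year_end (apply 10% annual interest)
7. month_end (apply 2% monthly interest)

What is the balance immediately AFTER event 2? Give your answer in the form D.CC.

Answer: 1122.00

Derivation:
After 1 (year_end (apply 10% annual interest)): balance=$1100.00 total_interest=$100.00
After 2 (month_end (apply 2% monthly interest)): balance=$1122.00 total_interest=$122.00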